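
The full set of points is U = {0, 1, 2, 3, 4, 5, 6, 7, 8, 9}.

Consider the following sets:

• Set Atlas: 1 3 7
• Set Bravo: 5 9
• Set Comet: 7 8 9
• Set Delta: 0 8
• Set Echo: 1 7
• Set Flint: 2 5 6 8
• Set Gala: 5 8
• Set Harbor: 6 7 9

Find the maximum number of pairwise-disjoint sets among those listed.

Atlas, Bravo, Delta are pairwise disjoint (Atlas={1,3,7}; Bravo={5,9}; Delta={0,8}).
Every remaining set overlaps one of these, and no 4 of the listed sets are pairwise disjoint, so 3 is the maximum.

3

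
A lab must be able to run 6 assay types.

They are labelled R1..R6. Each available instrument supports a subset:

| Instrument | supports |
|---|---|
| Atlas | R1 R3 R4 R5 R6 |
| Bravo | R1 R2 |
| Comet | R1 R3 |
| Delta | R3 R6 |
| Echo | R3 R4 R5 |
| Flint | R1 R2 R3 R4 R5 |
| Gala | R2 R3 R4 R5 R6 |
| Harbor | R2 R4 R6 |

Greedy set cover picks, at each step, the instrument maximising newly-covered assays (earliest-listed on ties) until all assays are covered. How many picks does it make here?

Greedy: pick Atlas (covers 5 new) → pick Bravo (covers 1 new). Total picks: 2.

2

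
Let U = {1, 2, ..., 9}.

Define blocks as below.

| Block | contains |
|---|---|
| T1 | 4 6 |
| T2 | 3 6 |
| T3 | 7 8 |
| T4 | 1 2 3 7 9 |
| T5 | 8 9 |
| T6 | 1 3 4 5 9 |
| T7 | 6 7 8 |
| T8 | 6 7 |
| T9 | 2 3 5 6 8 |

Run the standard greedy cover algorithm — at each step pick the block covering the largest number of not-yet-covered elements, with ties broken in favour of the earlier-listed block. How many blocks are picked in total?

Greedy: pick T4 (covers 5 new) → pick T9 (covers 3 new) → pick T1 (covers 1 new). Total picks: 3.

3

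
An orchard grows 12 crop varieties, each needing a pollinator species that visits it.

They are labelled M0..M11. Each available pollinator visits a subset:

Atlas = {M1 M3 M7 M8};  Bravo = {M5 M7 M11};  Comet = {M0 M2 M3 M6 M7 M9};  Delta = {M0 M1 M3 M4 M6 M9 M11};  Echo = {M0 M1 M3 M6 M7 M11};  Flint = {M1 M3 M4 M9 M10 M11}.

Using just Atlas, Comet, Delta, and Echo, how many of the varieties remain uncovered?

Union of Atlas, Comet, Delta, Echo = {M0, M1, M2, M3, M4, M6, M7, M8, M9, M11}.
Not covered: M5, M10 — 2 varieties.

2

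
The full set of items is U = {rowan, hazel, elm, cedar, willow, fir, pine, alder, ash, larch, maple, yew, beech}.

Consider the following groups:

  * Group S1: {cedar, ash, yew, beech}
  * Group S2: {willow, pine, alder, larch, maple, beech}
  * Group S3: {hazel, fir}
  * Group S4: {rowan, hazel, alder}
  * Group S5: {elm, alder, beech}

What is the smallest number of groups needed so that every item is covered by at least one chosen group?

S1 and S2 and S3 and S4 and S5 together: S1 ∪ S2 ∪ S3 ∪ S4 ∪ S5 = {rowan, hazel, elm, cedar, willow, fir, pine, alder, ash, larch, maple, yew, beech} — every item is covered.
No 4 of the 5 groups cover everything (all 5 combinations miss at least one item), so 5 is optimal.

5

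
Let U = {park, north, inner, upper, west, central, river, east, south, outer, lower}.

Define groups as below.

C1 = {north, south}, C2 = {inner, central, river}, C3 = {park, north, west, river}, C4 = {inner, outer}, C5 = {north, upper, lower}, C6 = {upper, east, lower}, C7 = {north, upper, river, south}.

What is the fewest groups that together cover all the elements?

5

Take {C2, C3, C4, C6, C7}. Their union is {park, north, inner, upper, west, central, river, east, south, outer, lower}, which is all 11 elements.
No 4 of the 7 groups cover everything (all 35 combinations miss at least one element), so 5 is optimal.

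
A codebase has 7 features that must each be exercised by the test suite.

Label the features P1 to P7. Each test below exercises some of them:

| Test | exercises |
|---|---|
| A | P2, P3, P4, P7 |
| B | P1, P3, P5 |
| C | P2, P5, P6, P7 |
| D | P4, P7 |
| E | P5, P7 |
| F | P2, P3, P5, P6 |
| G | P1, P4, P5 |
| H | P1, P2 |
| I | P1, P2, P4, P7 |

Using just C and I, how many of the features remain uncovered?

Union of C, I = {P1, P2, P4, P5, P6, P7}.
Not covered: P3 — 1 feature.

1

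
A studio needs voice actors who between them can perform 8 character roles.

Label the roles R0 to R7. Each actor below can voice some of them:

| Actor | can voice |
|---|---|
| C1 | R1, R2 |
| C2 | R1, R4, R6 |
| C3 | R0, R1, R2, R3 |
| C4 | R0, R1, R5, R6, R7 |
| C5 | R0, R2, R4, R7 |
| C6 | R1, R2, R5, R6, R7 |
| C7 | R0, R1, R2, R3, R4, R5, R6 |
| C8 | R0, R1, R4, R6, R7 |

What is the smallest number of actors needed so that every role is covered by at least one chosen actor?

2

C4 and C7 together: C4 ∪ C7 = {R0, R1, R2, R3, R4, R5, R6, R7} — every role is covered.
No single actor has all 8 roles (the largest, C7, has 7), so 2 is optimal.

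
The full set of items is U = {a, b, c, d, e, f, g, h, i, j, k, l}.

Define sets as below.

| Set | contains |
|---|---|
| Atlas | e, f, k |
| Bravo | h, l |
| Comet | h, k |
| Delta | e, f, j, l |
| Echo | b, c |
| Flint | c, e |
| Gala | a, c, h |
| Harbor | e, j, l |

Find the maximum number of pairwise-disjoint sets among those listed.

3

Atlas, Bravo, Echo are pairwise disjoint (Atlas={e,f,k}; Bravo={h,l}; Echo={b,c}).
Every remaining set overlaps one of these, and no 4 of the listed sets are pairwise disjoint, so 3 is the maximum.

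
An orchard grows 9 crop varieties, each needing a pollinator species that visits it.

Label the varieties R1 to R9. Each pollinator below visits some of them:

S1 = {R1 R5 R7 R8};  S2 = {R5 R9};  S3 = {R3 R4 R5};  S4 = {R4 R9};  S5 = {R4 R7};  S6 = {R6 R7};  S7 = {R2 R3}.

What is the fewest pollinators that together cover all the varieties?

Take {S1, S4, S6, S7}. Their union is {R1, R2, R3, R4, R5, R6, R7, R8, R9}, which is all 9 varieties.
Only S1 contains R1, so S1 is forced; the remaining 5 varieties need at least 3 more pollinators (each remaining pollinator adds at most 2) — so at least 4 pollinators are needed, and 4 is optimal.

4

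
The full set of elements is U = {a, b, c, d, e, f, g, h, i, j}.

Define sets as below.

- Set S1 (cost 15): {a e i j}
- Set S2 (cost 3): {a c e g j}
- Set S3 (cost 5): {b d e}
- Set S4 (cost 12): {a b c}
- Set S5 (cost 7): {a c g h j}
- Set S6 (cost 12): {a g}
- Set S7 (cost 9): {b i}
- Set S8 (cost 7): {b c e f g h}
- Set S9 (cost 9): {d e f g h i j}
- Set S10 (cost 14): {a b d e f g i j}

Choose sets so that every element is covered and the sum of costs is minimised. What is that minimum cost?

17

S2, S3, S9 together cover every element (S2 ∪ S3 ∪ S9 = {a, b, c, d, e, f, g, h, i, j}); total cost 3 + 5 + 9 = 17.
No covering selection has total cost below 17.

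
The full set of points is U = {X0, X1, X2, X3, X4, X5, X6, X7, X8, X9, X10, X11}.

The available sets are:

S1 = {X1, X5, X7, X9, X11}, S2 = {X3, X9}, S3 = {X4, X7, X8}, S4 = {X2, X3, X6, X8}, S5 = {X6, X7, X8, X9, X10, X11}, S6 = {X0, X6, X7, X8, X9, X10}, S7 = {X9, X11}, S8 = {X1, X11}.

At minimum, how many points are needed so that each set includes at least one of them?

3

The 3 points {X1, X8, X9} hit every set.
The sets S2, S3, S8 are pairwise disjoint, so any hitting set needs a separate point for each — at least 3. Hence 3 is optimal.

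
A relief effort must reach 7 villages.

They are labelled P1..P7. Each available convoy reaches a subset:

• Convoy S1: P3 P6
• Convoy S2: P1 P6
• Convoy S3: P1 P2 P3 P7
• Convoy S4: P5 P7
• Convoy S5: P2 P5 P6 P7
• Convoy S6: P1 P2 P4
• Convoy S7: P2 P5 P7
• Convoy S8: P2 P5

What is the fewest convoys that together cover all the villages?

3

S3 and S5 and S6 together: S3 ∪ S5 ∪ S6 = {P1, P2, P3, P4, P5, P6, P7} — every village is covered.
Only S6 contains P4, so S6 is forced; the remaining 4 villages need at least 2 more convoys (each remaining convoy adds at most 3) — so at least 3 convoys are needed, and 3 is optimal.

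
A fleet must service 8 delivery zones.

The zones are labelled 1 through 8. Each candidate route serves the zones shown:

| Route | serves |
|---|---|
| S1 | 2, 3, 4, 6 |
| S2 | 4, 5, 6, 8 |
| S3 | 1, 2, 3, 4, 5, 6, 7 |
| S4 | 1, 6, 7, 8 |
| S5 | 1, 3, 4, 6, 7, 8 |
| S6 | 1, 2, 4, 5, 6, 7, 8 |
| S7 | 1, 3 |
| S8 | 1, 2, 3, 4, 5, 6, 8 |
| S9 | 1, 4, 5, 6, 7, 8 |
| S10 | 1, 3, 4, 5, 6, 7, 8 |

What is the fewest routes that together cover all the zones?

2

S2 and S3 together: S2 ∪ S3 = {1, 2, 3, 4, 5, 6, 7, 8} — every zone is covered.
No single route has all 8 zones (the largest, S3, has 7), so 2 is optimal.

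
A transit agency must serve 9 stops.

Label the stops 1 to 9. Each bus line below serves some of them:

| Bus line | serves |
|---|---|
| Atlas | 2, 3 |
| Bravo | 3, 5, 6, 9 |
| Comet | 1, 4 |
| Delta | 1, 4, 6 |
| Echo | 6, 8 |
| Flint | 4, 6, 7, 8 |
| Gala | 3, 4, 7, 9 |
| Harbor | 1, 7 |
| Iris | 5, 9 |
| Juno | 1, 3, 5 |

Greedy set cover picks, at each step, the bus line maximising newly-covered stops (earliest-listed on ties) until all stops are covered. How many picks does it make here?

4

Greedy: pick Bravo (covers 4 new) → pick Flint (covers 3 new) → pick Atlas (covers 1 new) → pick Comet (covers 1 new). Total picks: 4.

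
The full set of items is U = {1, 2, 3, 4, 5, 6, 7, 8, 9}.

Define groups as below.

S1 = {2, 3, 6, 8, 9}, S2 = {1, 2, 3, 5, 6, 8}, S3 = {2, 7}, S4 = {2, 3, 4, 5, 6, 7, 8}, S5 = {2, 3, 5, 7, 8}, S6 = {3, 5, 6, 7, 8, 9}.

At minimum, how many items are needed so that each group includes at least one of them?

The 2 items {2, 9} hit every group.
No single item lies in every group, so at least 2 are needed and 2 is optimal.

2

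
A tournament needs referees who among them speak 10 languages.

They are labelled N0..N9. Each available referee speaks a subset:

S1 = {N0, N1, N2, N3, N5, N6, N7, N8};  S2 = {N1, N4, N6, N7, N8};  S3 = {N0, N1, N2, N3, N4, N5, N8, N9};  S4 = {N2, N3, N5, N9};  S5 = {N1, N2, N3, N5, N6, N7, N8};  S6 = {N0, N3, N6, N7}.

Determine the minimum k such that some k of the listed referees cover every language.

2

S3 and S6 together: S3 ∪ S6 = {N0, N1, N2, N3, N4, N5, N6, N7, N8, N9} — every language is covered.
No single referee has all 10 languages (the largest, S1, has 8), so 2 is optimal.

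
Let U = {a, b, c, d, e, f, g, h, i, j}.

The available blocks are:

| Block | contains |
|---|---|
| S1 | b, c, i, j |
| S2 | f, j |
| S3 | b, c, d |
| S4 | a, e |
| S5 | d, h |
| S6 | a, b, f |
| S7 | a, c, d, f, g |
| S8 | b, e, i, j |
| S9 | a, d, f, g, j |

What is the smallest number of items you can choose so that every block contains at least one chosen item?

Take T = {a, d, j}. Each listed block contains at least one of these, so T is a hitting set of size 3.
The blocks S2, S3, S4 are pairwise disjoint, so any hitting set needs a separate item for each — at least 3. Hence 3 is optimal.

3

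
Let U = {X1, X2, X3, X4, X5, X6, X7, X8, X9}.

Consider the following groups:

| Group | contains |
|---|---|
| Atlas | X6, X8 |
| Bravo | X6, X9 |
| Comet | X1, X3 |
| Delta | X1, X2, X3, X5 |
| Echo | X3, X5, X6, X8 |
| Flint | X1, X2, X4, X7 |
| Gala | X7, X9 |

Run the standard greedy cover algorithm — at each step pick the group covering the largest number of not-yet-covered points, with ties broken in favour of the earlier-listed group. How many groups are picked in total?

4

Greedy: pick Delta (covers 4 new) → pick Atlas (covers 2 new) → pick Flint (covers 2 new) → pick Bravo (covers 1 new). Total picks: 4.
(The true minimum cover uses only 3 groups, so greedy is not optimal here.)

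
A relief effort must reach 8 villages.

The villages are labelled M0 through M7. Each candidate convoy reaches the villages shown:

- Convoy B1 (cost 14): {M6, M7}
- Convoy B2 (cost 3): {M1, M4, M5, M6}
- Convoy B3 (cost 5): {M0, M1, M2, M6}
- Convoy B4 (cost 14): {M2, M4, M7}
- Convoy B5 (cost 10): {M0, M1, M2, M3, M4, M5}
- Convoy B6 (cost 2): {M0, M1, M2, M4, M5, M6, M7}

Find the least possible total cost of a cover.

12

B5, B6 together cover every village (B5 ∪ B6 = {M0, M1, M2, M3, M4, M5, M6, M7}); total cost 10 + 2 = 12.
No covering selection has total cost below 12.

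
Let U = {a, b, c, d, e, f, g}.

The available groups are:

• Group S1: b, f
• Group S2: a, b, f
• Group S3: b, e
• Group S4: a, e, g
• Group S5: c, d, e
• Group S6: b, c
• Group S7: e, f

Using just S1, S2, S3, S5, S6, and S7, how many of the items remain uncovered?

1

Union of S1, S2, S3, S5, S6, S7 = {a, b, c, d, e, f}.
Not covered: g — 1 item.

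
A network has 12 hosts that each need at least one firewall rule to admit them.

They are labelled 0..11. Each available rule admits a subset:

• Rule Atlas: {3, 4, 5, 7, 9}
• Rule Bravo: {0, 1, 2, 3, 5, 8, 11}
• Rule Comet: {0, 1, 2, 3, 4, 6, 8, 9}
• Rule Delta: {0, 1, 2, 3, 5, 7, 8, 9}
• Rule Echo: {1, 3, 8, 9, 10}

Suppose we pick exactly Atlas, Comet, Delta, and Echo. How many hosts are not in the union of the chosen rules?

1

Union of Atlas, Comet, Delta, Echo = {0, 1, 2, 3, 4, 5, 6, 7, 8, 9, 10}.
Not covered: 11 — 1 host.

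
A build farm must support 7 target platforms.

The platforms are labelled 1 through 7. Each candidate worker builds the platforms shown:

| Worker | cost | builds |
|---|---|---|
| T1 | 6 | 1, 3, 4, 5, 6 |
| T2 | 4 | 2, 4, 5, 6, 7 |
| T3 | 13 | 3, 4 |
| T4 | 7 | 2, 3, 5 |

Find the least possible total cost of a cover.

T1, T2 together cover every platform (T1 ∪ T2 = {1, 2, 3, 4, 5, 6, 7}); total cost 6 + 4 = 10.
No covering selection has total cost below 10.

10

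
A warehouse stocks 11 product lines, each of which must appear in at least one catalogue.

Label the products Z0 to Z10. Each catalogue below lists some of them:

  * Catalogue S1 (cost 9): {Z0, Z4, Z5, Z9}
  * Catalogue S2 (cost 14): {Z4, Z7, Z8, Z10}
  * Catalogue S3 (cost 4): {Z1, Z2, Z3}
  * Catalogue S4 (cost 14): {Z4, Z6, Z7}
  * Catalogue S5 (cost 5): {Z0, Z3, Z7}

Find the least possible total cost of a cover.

41

S1, S2, S3, S4 together cover every product (S1 ∪ S2 ∪ S3 ∪ S4 = {Z0, Z1, Z2, Z3, Z4, Z5, Z6, Z7, Z8, Z9, Z10}); total cost 9 + 14 + 4 + 14 = 41.
No covering selection has total cost below 41.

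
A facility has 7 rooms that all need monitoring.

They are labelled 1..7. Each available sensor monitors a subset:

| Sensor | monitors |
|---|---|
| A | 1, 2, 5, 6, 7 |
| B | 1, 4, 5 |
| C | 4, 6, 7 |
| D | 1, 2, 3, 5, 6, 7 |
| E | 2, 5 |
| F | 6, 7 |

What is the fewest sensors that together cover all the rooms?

B and D together: B ∪ D = {1, 2, 3, 4, 5, 6, 7} — every room is covered.
No single sensor has all 7 rooms (the largest, D, has 6), so 2 is optimal.

2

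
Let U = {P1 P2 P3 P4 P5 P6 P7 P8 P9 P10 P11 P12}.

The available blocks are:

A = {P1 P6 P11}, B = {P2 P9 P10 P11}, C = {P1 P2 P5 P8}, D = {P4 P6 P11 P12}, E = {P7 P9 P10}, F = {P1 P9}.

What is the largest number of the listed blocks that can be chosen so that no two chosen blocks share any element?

3

C, D, E are pairwise disjoint (C={P1,P2,P5,P8}; D={P4,P6,P11,P12}; E={P7,P9,P10}).
Every remaining block overlaps one of these, and no 4 of the listed blocks are pairwise disjoint, so 3 is the maximum.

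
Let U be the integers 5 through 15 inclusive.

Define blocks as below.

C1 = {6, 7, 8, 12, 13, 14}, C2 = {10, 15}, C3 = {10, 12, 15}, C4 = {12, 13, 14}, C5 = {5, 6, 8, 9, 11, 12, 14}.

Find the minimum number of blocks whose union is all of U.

Take {C1, C2, C5}. Their union is {5, 6, 7, 8, 9, 10, 11, 12, 13, 14, 15}, which is all 11 points.
Only C5 contains 5, so C5 is forced; the remaining 4 points need at least 2 more blocks (each remaining block adds at most 2) — so at least 3 blocks are needed, and 3 is optimal.

3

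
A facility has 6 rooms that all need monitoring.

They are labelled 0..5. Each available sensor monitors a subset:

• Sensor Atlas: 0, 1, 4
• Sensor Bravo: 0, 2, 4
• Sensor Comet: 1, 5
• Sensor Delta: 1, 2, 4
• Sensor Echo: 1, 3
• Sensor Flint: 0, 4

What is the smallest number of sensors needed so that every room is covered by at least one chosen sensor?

3

Bravo and Comet and Echo together: Bravo ∪ Comet ∪ Echo = {0, 1, 2, 3, 4, 5} — every room is covered.
Only Echo contains 3, so Echo is forced; the remaining 4 rooms need at least 2 more sensors (each remaining sensor adds at most 3) — so at least 3 sensors are needed, and 3 is optimal.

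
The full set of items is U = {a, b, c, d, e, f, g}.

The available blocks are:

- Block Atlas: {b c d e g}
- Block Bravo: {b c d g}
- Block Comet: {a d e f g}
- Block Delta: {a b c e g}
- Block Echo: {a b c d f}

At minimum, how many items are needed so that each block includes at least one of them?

2

H = {c, f} meets every block (each contains at least one member of H), and |H| = 2.
No single item lies in every block, so at least 2 are needed and 2 is optimal.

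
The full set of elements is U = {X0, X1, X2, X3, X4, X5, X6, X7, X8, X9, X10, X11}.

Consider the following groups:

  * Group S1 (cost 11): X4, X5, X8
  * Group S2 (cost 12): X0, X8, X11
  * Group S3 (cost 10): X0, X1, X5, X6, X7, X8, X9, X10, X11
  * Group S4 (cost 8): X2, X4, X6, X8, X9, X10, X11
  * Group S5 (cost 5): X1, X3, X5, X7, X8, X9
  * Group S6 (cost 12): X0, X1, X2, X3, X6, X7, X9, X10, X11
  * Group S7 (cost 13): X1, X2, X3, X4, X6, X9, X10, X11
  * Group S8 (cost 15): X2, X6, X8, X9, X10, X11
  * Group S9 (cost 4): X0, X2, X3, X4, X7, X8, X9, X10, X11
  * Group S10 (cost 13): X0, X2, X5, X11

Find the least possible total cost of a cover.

14

S3, S9 together cover every element (S3 ∪ S9 = {X0, X1, X2, X3, X4, X5, X6, X7, X8, X9, X10, X11}); total cost 10 + 4 = 14.
The greedy pick S9, S5, S4 costs 17; no covering selection beats 14.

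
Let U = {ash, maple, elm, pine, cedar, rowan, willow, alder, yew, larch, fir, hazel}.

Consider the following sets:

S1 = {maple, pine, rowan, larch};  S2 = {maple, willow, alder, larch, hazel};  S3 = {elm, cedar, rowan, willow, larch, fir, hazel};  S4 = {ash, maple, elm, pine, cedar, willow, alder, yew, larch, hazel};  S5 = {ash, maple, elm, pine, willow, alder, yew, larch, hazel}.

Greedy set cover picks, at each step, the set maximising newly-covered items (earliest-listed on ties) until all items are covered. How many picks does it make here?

2

Greedy: pick S4 (covers 10 new) → pick S3 (covers 2 new). Total picks: 2.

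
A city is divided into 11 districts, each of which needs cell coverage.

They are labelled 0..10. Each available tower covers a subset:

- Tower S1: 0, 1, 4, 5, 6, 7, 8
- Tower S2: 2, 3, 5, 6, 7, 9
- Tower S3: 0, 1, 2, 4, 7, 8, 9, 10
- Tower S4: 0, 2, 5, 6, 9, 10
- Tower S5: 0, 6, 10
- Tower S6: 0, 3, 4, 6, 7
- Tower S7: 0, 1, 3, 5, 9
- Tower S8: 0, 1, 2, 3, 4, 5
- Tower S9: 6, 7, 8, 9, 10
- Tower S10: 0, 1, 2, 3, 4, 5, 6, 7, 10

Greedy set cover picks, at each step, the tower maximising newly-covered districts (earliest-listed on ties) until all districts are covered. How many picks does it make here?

2

Greedy: pick S10 (covers 9 new) → pick S3 (covers 2 new). Total picks: 2.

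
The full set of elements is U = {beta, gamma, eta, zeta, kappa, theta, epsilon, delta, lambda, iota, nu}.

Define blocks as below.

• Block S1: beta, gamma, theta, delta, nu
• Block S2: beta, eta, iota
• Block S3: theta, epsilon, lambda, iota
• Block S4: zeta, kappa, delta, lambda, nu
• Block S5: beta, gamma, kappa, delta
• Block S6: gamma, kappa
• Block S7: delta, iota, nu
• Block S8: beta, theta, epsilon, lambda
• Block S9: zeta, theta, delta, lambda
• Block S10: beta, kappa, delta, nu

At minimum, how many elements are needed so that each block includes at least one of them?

3

H = {kappa, theta, iota} meets every block (each contains at least one member of H), and |H| = 3.
The blocks S2, S6, S9 are pairwise disjoint, so any hitting set needs a separate element for each — at least 3. Hence 3 is optimal.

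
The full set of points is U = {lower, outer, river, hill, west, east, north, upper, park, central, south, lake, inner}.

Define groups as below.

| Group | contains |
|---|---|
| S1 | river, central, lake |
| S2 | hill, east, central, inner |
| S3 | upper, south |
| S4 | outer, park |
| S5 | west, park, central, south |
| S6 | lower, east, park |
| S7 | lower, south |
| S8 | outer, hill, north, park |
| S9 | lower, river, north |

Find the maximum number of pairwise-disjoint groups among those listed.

4

S2, S3, S4, S9 are pairwise disjoint (S2={hill,east,central,inner}; S3={upper,south}; S4={outer,park}; S9={lower,river,north}).
Every remaining group overlaps one of these, and no 5 of the listed groups are pairwise disjoint, so 4 is the maximum.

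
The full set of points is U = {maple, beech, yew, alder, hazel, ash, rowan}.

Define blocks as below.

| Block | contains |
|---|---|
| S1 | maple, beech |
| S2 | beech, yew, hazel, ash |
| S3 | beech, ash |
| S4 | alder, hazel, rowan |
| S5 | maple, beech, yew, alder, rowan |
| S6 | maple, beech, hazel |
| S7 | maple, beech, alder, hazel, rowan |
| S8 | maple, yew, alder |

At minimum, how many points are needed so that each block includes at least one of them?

2

H = {beech, alder} meets every block (each contains at least one member of H), and |H| = 2.
The blocks S3, S8 are pairwise disjoint, so any hitting set needs a separate point for each — at least 2. Hence 2 is optimal.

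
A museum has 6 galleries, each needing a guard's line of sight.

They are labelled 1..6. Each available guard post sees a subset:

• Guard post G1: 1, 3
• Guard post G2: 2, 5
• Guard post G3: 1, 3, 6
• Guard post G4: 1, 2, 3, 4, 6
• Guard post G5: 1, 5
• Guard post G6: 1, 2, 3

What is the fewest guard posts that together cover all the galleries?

G4 and G5 together: G4 ∪ G5 = {1, 2, 3, 4, 5, 6} — every gallery is covered.
No single guard post has all 6 galleries (the largest, G4, has 5), so 2 is optimal.

2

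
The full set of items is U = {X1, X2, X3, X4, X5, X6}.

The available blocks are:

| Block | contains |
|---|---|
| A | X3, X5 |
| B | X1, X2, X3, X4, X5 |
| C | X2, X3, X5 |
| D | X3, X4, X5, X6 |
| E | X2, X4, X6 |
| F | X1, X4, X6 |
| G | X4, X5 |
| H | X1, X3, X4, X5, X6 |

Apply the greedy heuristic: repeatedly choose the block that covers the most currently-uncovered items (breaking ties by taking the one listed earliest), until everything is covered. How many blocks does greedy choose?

2

Greedy: pick B (covers 5 new) → pick D (covers 1 new). Total picks: 2.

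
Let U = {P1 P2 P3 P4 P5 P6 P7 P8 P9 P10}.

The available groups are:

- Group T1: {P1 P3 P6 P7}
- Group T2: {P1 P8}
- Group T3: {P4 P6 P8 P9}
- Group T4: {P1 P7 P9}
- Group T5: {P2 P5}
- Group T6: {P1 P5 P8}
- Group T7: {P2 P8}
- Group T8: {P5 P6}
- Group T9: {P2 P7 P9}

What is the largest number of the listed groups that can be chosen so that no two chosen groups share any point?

3

T2, T8, T9 are pairwise disjoint (T2={P1,P8}; T8={P5,P6}; T9={P2,P7,P9}).
Every remaining group overlaps one of these, and no 4 of the listed groups are pairwise disjoint, so 3 is the maximum.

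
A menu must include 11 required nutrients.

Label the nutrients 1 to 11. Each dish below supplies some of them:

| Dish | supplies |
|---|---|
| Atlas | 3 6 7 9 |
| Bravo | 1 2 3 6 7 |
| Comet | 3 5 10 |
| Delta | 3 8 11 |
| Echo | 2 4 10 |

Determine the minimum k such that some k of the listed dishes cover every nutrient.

Take {Atlas, Bravo, Comet, Delta, Echo}. Their union is {1, 2, 3, 4, 5, 6, 7, 8, 9, 10, 11}, which is all 11 nutrients.
No 4 of the 5 dishes cover everything (all 5 combinations miss at least one nutrient), so 5 is optimal.

5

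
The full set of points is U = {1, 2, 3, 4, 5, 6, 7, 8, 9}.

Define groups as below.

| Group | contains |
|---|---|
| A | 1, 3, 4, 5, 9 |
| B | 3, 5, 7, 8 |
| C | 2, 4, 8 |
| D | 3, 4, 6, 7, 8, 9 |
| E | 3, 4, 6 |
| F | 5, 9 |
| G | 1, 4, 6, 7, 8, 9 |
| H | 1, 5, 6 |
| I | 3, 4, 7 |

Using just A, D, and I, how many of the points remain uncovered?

1

Union of A, D, I = {1, 3, 4, 5, 6, 7, 8, 9}.
Not covered: 2 — 1 point.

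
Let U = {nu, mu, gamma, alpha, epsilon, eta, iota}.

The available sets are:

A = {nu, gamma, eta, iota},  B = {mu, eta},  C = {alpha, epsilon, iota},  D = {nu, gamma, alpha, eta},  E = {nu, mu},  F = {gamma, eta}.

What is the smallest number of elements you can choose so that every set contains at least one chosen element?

H = {nu, alpha, eta} meets every set (each contains at least one member of H), and |H| = 3.
The sets C, E, F are pairwise disjoint, so any hitting set needs a separate element for each — at least 3. Hence 3 is optimal.

3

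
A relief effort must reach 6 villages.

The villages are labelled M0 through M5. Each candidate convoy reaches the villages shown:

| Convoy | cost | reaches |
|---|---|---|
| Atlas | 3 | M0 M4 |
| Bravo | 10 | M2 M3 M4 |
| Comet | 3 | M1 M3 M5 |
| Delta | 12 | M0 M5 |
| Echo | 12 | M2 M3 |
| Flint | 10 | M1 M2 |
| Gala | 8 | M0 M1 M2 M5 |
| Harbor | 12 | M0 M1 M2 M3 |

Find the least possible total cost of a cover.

14

Atlas, Comet, Gala together cover every village (Atlas ∪ Comet ∪ Gala = {M0, M1, M2, M3, M4, M5}); total cost 3 + 3 + 8 = 14.
No covering selection has total cost below 14.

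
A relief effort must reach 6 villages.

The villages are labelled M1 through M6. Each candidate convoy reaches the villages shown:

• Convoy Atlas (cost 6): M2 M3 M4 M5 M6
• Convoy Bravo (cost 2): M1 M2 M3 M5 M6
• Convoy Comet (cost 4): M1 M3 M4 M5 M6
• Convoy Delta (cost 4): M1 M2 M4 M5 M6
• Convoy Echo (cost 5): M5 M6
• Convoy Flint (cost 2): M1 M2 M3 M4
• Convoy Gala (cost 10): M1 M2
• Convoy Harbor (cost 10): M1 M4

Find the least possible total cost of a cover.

Bravo, Flint together cover every village (Bravo ∪ Flint = {M1, M2, M3, M4, M5, M6}); total cost 2 + 2 = 4.
No covering selection has total cost below 4.

4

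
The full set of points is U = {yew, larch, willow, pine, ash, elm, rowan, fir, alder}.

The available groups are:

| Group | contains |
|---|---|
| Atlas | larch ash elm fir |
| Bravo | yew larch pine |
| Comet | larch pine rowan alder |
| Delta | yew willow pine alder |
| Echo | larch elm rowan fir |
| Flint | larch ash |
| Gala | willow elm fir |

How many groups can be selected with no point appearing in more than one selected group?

2

Flint, Gala are pairwise disjoint (Flint={larch,ash}; Gala={willow,elm,fir}).
Every remaining group overlaps one of these, and no 3 of the listed groups are pairwise disjoint, so 2 is the maximum.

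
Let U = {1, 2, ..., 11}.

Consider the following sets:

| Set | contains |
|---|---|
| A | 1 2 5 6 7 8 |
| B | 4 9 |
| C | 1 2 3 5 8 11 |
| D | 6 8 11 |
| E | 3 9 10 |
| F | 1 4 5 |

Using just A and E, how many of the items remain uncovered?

2

Union of A, E = {1, 2, 3, 5, 6, 7, 8, 9, 10}.
Not covered: 4, 11 — 2 items.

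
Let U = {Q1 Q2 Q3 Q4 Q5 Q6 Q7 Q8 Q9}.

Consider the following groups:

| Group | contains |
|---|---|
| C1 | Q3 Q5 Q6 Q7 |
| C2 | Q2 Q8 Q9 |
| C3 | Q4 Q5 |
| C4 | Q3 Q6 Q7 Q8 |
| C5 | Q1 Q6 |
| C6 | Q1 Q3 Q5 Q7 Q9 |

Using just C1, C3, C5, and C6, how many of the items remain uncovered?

Union of C1, C3, C5, C6 = {Q1, Q3, Q4, Q5, Q6, Q7, Q9}.
Not covered: Q2, Q8 — 2 items.

2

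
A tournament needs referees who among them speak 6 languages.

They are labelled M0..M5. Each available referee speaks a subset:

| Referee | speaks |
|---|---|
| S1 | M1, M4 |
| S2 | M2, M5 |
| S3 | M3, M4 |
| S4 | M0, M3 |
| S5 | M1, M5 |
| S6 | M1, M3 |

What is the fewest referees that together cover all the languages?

Take {S1, S2, S4}. Their union is {M0, M1, M2, M3, M4, M5}, which is all 6 languages.
Each referee has at most 2 languages, and 2·2 = 4 < 6 — so at least 3 referees are needed, and 3 is optimal.

3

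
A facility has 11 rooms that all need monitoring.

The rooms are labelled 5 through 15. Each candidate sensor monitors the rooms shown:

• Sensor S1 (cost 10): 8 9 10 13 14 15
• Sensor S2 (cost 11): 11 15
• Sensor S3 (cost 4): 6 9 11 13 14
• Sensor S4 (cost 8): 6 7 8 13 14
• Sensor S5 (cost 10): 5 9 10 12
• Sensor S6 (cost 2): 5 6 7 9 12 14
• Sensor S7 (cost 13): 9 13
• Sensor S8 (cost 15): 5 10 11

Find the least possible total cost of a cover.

16

S1, S3, S6 together cover every room (S1 ∪ S3 ∪ S6 = {5, 6, 7, 8, 9, 10, 11, 12, 13, 14, 15}); total cost 10 + 4 + 2 = 16.
No covering selection has total cost below 16.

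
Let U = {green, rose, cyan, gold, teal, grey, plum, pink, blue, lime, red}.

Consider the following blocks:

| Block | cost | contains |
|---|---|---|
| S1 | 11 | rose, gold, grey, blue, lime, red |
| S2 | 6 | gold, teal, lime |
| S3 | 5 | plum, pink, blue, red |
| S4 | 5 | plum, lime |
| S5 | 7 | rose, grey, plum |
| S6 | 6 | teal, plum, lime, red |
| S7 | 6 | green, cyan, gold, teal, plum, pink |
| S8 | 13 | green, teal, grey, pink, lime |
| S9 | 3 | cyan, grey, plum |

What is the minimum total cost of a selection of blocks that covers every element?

17

S1, S7 together cover every element (S1 ∪ S7 = {green, rose, cyan, gold, teal, grey, plum, pink, blue, lime, red}); total cost 11 + 6 = 17.
No covering selection has total cost below 17.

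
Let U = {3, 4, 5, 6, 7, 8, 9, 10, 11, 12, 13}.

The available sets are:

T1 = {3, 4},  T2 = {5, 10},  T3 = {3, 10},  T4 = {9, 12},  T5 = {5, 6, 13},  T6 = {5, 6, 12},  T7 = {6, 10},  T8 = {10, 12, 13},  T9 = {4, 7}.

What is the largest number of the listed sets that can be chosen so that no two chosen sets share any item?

T3, T4, T5, T9 are pairwise disjoint (T3={3,10}; T4={9,12}; T5={5,6,13}; T9={4,7}).
Every remaining set overlaps one of these, and no 5 of the listed sets are pairwise disjoint, so 4 is the maximum.

4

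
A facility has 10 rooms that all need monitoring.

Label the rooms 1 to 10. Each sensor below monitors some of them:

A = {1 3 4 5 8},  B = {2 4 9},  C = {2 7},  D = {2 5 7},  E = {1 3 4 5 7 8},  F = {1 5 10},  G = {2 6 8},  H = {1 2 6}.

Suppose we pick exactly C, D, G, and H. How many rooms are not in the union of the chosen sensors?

4

Union of C, D, G, H = {1, 2, 5, 6, 7, 8}.
Not covered: 3, 4, 9, 10 — 4 rooms.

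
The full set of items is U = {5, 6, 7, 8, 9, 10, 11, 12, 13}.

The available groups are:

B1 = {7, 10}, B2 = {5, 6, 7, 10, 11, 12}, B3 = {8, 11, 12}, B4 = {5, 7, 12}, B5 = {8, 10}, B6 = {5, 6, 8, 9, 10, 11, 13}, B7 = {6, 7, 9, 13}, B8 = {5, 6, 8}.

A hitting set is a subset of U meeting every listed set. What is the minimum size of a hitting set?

Take H = {7, 8}. Each listed group contains at least one of these, so H is a hitting set of size 2.
The groups B1, B3 are pairwise disjoint, so any hitting set needs a separate item for each — at least 2. Hence 2 is optimal.

2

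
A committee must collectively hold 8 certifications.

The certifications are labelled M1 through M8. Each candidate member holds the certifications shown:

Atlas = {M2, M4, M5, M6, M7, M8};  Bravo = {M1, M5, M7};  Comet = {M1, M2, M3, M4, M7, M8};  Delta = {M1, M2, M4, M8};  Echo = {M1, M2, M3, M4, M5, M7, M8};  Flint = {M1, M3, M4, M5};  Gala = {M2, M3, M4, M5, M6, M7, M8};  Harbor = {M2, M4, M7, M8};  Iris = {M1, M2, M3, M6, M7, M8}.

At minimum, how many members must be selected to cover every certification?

Comet and Gala together: Comet ∪ Gala = {M1, M2, M3, M4, M5, M6, M7, M8} — every certification is covered.
No single member has all 8 certifications (the largest, Echo, has 7), so 2 is optimal.

2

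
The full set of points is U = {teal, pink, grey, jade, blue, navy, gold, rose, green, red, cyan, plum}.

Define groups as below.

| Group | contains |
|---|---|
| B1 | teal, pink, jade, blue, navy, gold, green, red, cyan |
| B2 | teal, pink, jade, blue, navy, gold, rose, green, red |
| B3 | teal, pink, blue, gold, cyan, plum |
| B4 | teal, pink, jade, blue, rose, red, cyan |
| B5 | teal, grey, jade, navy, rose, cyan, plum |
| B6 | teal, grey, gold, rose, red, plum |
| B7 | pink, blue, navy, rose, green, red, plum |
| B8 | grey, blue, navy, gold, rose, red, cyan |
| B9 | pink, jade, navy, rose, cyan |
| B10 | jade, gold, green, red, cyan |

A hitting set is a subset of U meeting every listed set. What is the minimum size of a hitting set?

H = {gold, rose} meets every group (each contains at least one member of H), and |H| = 2.
No single point lies in every group, so at least 2 are needed and 2 is optimal.

2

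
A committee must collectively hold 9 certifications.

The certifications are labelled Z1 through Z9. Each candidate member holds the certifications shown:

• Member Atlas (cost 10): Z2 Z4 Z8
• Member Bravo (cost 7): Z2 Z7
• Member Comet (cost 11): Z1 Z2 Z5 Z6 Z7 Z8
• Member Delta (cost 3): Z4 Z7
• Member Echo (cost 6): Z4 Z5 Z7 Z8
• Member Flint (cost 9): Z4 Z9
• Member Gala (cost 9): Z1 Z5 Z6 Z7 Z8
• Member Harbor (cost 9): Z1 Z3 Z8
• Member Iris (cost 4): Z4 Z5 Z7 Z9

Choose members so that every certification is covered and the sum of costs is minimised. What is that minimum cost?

24

Comet, Harbor, Iris together cover every certification (Comet ∪ Harbor ∪ Iris = {Z1, Z2, Z3, Z4, Z5, Z6, Z7, Z8, Z9}); total cost 11 + 9 + 4 = 24.
No covering selection has total cost below 24.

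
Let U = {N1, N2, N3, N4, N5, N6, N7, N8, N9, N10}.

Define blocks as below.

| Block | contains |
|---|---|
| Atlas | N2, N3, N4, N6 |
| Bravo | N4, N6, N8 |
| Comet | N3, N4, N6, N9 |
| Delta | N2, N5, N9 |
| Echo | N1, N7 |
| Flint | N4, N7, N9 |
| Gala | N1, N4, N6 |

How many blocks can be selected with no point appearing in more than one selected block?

3

Bravo, Delta, Echo are pairwise disjoint (Bravo={N4,N6,N8}; Delta={N2,N5,N9}; Echo={N1,N7}).
Every remaining block overlaps one of these, and no 4 of the listed blocks are pairwise disjoint, so 3 is the maximum.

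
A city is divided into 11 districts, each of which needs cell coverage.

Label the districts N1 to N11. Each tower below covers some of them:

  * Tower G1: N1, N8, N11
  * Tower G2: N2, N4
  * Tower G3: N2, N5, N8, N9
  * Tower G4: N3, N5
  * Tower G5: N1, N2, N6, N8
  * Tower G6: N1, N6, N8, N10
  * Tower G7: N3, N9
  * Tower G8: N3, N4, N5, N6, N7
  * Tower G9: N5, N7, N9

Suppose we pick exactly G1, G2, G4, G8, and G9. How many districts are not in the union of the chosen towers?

Union of G1, G2, G4, G8, G9 = {N1, N2, N3, N4, N5, N6, N7, N8, N9, N11}.
Not covered: N10 — 1 district.

1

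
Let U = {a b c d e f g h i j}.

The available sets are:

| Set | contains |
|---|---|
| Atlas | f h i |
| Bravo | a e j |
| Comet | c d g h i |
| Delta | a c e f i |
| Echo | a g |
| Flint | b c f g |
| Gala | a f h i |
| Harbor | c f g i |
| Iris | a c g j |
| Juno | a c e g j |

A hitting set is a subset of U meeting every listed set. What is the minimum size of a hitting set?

3

The 3 items {e, g, i} hit every set.
No choice of 2 items meets every set, so 3 is the minimum.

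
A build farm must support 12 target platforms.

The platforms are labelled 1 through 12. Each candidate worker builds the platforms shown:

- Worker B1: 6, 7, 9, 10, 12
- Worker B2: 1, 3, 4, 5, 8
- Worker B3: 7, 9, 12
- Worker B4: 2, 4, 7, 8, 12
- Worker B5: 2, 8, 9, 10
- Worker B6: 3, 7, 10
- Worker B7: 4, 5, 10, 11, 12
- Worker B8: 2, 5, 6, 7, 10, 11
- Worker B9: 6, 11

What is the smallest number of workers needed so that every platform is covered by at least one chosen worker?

3

B1 and B2 and B8 together: B1 ∪ B2 ∪ B8 = {1, 2, 3, 4, 5, 6, 7, 8, 9, 10, 11, 12} — every platform is covered.
Only B2 contains 1, so B2 is forced; the remaining 7 platforms need at least 2 more workers (each remaining worker adds at most 5) — so at least 3 workers are needed, and 3 is optimal.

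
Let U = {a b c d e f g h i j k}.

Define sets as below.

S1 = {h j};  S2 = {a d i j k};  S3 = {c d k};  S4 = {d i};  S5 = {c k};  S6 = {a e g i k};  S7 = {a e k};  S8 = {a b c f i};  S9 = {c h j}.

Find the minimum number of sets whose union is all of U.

S1 and S4 and S6 and S8 together: S1 ∪ S4 ∪ S6 ∪ S8 = {a, b, c, d, e, f, g, h, i, j, k} — every item is covered.
No 3 of the 9 sets cover everything (all 84 combinations miss at least one item), so 4 is optimal.

4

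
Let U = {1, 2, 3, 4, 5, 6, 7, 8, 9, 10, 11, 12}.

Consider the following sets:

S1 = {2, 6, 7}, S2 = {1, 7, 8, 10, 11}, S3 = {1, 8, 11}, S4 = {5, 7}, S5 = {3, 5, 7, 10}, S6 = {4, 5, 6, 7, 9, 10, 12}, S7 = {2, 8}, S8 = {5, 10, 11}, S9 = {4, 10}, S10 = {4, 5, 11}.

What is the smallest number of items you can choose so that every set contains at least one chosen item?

The 4 items {1, 2, 4, 5} hit every set.
No choice of 3 items meets every set, so 4 is the minimum.

4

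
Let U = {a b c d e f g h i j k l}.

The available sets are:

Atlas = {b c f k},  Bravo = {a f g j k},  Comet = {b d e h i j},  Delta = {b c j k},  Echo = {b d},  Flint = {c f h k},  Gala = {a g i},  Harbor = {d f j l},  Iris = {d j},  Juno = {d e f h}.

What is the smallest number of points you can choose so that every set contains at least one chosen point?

T = {a, c, d} meets every set (each contains at least one member of T), and |T| = 3.
The sets Atlas, Gala, Iris are pairwise disjoint, so any hitting set needs a separate point for each — at least 3. Hence 3 is optimal.

3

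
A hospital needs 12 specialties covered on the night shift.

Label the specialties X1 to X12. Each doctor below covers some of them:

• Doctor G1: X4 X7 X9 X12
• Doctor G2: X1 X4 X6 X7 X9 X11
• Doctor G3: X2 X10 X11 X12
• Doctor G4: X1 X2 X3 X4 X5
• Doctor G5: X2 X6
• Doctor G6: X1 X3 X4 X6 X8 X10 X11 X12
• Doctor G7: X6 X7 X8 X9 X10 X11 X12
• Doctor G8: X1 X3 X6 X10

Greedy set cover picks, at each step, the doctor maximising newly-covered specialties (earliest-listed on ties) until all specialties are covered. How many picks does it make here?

3

Greedy: pick G6 (covers 8 new) → pick G1 (covers 2 new) → pick G4 (covers 2 new). Total picks: 3.
(The true minimum cover uses only 2 doctors, so greedy is not optimal here.)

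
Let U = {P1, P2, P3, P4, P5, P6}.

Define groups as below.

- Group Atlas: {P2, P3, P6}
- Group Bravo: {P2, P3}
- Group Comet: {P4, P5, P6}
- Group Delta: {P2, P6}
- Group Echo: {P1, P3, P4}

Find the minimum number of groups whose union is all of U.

3

Comet, Delta, and Echo cover everything between them: the union {P1, P2, P3, P4, P5, P6} is all of U.
Only Echo contains P1, so Echo is forced; the remaining 3 points need at least 2 more groups (each remaining group adds at most 2) — so at least 3 groups are needed, and 3 is optimal.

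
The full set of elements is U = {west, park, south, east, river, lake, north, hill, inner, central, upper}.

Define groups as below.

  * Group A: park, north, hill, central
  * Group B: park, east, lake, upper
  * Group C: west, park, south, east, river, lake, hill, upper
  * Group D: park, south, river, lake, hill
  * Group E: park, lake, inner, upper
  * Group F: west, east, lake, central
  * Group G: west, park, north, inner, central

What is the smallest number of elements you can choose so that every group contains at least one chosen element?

2

Take H = {park, lake}. Each listed group contains at least one of these, so H is a hitting set of size 2.
No single element lies in every group, so at least 2 are needed and 2 is optimal.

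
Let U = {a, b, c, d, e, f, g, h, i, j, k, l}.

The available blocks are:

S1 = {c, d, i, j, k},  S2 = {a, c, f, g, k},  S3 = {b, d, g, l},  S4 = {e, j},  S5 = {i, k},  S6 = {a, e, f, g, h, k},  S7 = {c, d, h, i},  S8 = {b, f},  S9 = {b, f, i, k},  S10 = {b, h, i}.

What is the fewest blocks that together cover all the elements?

S1, S3, and S6 cover everything between them: the union {a, b, c, d, e, f, g, h, i, j, k, l} is all of U.
Only S3 contains l, so S3 is forced; the remaining 8 elements need at least 2 more blocks (each remaining block adds at most 5) — so at least 3 blocks are needed, and 3 is optimal.

3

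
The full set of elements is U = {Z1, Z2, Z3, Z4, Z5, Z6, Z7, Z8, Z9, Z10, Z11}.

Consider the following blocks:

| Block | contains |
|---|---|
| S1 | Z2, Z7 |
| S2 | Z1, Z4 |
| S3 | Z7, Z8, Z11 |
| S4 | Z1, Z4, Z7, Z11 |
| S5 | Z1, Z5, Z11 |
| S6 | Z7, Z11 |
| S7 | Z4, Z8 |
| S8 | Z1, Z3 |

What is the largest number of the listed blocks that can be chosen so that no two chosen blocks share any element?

3

S6, S7, S8 are pairwise disjoint (S6={Z7,Z11}; S7={Z4,Z8}; S8={Z1,Z3}).
Every remaining block overlaps one of these, and no 4 of the listed blocks are pairwise disjoint, so 3 is the maximum.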